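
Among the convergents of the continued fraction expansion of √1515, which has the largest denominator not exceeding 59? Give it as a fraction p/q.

√1515 = [38; 1, 11, 1, 76, …] (period length 4).
Convergents:
  p_0/q_0 = 38/1
  p_1/q_1 = 39/1
  p_2/q_2 = 467/12
  p_3/q_3 = 506/13
  p_4/q_4 = 38923/1000
q_3 = 13 ≤ 59 < 1000 = q_4, so the answer is 506/13.

506/13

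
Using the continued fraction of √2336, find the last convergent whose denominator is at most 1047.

√2336 = [48; 3, 96, …] (period length 2).
Convergents:
  p_0/q_0 = 48/1
  p_1/q_1 = 145/3
  p_2/q_2 = 13968/289
  p_3/q_3 = 42049/870
  p_4/q_4 = 4050672/83809
q_3 = 870 ≤ 1047 < 83809 = q_4, so the answer is 42049/870.

42049/870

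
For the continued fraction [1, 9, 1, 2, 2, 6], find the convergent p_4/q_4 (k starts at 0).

75/68

Using pₖ = aₖpₖ₋₁ + pₖ₋₂, qₖ = aₖqₖ₋₁ + qₖ₋₂ (with p₋₁=1, p₋₂=0, q₋₁=0, q₋₂=1):
  k=0: a=1, p=1, q=1
  k=1: a=9, p=10, q=9
  k=2: a=1, p=11, q=10
  k=3: a=2, p=32, q=29
  k=4: a=2, p=75, q=68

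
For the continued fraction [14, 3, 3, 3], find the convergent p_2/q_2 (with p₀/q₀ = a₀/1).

143/10

Using pₖ = aₖpₖ₋₁ + pₖ₋₂, qₖ = aₖqₖ₋₁ + qₖ₋₂ (with p₋₁=1, p₋₂=0, q₋₁=0, q₋₂=1):
  k=0: a=14, p=14, q=1
  k=1: a=3, p=43, q=3
  k=2: a=3, p=143, q=10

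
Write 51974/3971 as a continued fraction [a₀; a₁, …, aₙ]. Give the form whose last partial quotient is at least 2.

[13; 11, 3, 5, 4, 5]

51974 = 13×3971 + 351
3971 = 11×351 + 110
351 = 3×110 + 21
110 = 5×21 + 5
21 = 4×5 + 1
5 = 5×1 + 0  (stop)
So 51974/3971 = [13; 11, 3, 5, 4, 5].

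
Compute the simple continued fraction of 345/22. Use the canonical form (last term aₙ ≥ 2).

345 = 15×22 + 15
22 = 1×15 + 7
15 = 2×7 + 1
7 = 7×1 + 0  (stop)
So 345/22 = [15; 1, 2, 7].

[15; 1, 2, 7]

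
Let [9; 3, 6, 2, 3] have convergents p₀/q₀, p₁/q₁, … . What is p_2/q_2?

Using pₖ = aₖpₖ₋₁ + pₖ₋₂, qₖ = aₖqₖ₋₁ + qₖ₋₂ (with p₋₁=1, p₋₂=0, q₋₁=0, q₋₂=1):
  k=0: a=9, p=9, q=1
  k=1: a=3, p=28, q=3
  k=2: a=6, p=177, q=19

177/19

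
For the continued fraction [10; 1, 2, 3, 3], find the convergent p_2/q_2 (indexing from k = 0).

Using pₖ = aₖpₖ₋₁ + pₖ₋₂, qₖ = aₖqₖ₋₁ + qₖ₋₂ (with p₋₁=1, p₋₂=0, q₋₁=0, q₋₂=1):
  k=0: a=10, p=10, q=1
  k=1: a=1, p=11, q=1
  k=2: a=2, p=32, q=3

32/3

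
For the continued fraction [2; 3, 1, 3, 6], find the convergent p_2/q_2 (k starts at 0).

9/4

Using pₖ = aₖpₖ₋₁ + pₖ₋₂, qₖ = aₖqₖ₋₁ + qₖ₋₂ (with p₋₁=1, p₋₂=0, q₋₁=0, q₋₂=1):
  k=0: a=2, p=2, q=1
  k=1: a=3, p=7, q=3
  k=2: a=1, p=9, q=4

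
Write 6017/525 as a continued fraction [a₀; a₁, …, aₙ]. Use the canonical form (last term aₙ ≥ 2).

[11; 2, 5, 1, 9, 4]

6017 = 11*525 + 242
525 = 2*242 + 41
242 = 5*41 + 37
41 = 1*37 + 4
37 = 9*4 + 1
4 = 4*1 + 0  (stop)
So 6017/525 = [11; 2, 5, 1, 9, 4].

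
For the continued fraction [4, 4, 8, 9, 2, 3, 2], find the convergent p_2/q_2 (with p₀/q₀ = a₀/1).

140/33

Using pₖ = aₖpₖ₋₁ + pₖ₋₂, qₖ = aₖqₖ₋₁ + qₖ₋₂ (with p₋₁=1, p₋₂=0, q₋₁=0, q₋₂=1):
  k=0: a=4, p=4, q=1
  k=1: a=4, p=17, q=4
  k=2: a=8, p=140, q=33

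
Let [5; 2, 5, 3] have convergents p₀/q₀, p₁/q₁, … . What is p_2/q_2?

60/11

Using pₖ = aₖpₖ₋₁ + pₖ₋₂, qₖ = aₖqₖ₋₁ + qₖ₋₂ (with p₋₁=1, p₋₂=0, q₋₁=0, q₋₂=1):
  k=0: a=5, p=5, q=1
  k=1: a=2, p=11, q=2
  k=2: a=5, p=60, q=11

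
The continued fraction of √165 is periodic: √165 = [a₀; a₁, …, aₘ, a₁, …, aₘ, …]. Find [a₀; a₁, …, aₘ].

a₀ = ⌊√165⌋ = 12.
With m₀=0, d₀=1 and mₖ₊₁ = dₖaₖ − mₖ, dₖ₊₁ = (n − mₖ₊₁²)/dₖ, aₖ₊₁ = ⌊(a₀+mₖ₊₁)/dₖ₊₁⌋:
  k=1: m=12, d=21, a=1
  k=2: m=9, d=4, a=5
  k=3: m=11, d=11, a=2
  k=4: m=11, d=4, a=5
  k=5: m=9, d=21, a=1
  k=6: m=12, d=1, a=24
d=1 and a=2a₀=24 at k=6, so the next step gives (m, d) = (12, 21) again — its k=1 value — and the period has length 6.

[12; 1, 5, 2, 5, 1, 24]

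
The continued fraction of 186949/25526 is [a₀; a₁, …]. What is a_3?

2

186949 = 7·25526 + 8267   →  a_0 = 7
25526 = 3·8267 + 725   →  a_1 = 3
8267 = 11·725 + 292   →  a_2 = 11
725 = 2·292 + 141   →  a_3 = 2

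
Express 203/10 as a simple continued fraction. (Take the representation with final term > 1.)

[20; 3, 3]

203 = 20*10 + 3
10 = 3*3 + 1
3 = 3*1 + 0  (stop)
So 203/10 = [20; 3, 3].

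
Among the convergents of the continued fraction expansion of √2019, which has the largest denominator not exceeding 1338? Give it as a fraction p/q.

59941/1334

√2019 = [44; 1, 13, 1, 88, …] (period length 4).
Convergents:
  p_0/q_0 = 44/1
  p_1/q_1 = 45/1
  p_2/q_2 = 629/14
  p_3/q_3 = 674/15
  p_4/q_4 = 59941/1334
  p_5/q_5 = 60615/1349
q_4 = 1334 ≤ 1338 < 1349 = q_5, so the answer is 59941/1334.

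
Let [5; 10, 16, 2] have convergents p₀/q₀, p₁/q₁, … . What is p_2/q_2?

Using pₖ = aₖpₖ₋₁ + pₖ₋₂, qₖ = aₖqₖ₋₁ + qₖ₋₂ (with p₋₁=1, p₋₂=0, q₋₁=0, q₋₂=1):
  k=0: a=5, p=5, q=1
  k=1: a=10, p=51, q=10
  k=2: a=16, p=821, q=161

821/161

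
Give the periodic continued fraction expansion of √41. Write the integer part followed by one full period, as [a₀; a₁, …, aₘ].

[6; 2, 2, 12]

a₀ = ⌊√41⌋ = 6.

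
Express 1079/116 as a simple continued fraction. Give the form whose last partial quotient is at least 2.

1079 = 9*116 + 35
116 = 3*35 + 11
35 = 3*11 + 2
11 = 5*2 + 1
2 = 2*1 + 0  (stop)
So 1079/116 = [9; 3, 3, 5, 2].

[9; 3, 3, 5, 2]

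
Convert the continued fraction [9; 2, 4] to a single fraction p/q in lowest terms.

Fold from the inside: start with 4/1.
  2 + 1/4 = 9/4
  9 + 4/9 = 85/9

85/9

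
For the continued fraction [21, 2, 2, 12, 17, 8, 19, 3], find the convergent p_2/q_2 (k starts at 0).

107/5

Using pₖ = aₖpₖ₋₁ + pₖ₋₂, qₖ = aₖqₖ₋₁ + qₖ₋₂ (with p₋₁=1, p₋₂=0, q₋₁=0, q₋₂=1):
  k=0: a=21, p=21, q=1
  k=1: a=2, p=43, q=2
  k=2: a=2, p=107, q=5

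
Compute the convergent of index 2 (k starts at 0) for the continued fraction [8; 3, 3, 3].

83/10

Using pₖ = aₖpₖ₋₁ + pₖ₋₂, qₖ = aₖqₖ₋₁ + qₖ₋₂ (with p₋₁=1, p₋₂=0, q₋₁=0, q₋₂=1):
  k=0: a=8, p=8, q=1
  k=1: a=3, p=25, q=3
  k=2: a=3, p=83, q=10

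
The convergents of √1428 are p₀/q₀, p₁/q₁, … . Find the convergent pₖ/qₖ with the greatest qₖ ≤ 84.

√1428 = [37; 1, 3, 1, 2, 1, 3, 1, 74, …] (period length 8).
Convergents:
  p_0/q_0 = 37/1
  p_1/q_1 = 38/1
  p_2/q_2 = 151/4
  p_3/q_3 = 189/5
  p_4/q_4 = 529/14
  p_5/q_5 = 718/19
  p_6/q_6 = 2683/71
  p_7/q_7 = 3401/90
q_6 = 71 ≤ 84 < 90 = q_7, so the answer is 2683/71.

2683/71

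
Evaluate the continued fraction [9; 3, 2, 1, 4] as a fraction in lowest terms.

Fold from the inside: start with 4/1.
  1 + 1/4 = 5/4
  2 + 4/5 = 14/5
  3 + 5/14 = 47/14
  9 + 14/47 = 437/47

437/47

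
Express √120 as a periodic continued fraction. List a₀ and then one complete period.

[10; 1, 20]

a₀ = ⌊√120⌋ = 10.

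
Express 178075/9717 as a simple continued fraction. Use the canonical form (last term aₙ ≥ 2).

[18; 3, 15, 11, 19]

178075 = 18·9717 + 3169
9717 = 3·3169 + 210
3169 = 15·210 + 19
210 = 11·19 + 1
19 = 19·1 + 0  (stop)
So 178075/9717 = [18; 3, 15, 11, 19].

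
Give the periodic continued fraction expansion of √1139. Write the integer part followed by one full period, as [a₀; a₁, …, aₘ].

[33; 1, 2, 1, 66]

a₀ = ⌊√1139⌋ = 33.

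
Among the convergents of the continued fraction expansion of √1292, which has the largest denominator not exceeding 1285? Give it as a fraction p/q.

√1292 = [35; 1, 16, 1, 70, …] (period length 4).
Convergents:
  p_0/q_0 = 35/1
  p_1/q_1 = 36/1
  p_2/q_2 = 611/17
  p_3/q_3 = 647/18
  p_4/q_4 = 45901/1277
  p_5/q_5 = 46548/1295
q_4 = 1277 ≤ 1285 < 1295 = q_5, so the answer is 45901/1277.

45901/1277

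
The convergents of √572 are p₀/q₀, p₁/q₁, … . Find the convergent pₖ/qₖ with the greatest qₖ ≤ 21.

√572 = [23; 1, 10, 1, 46, …] (period length 4).
Convergents:
  p_0/q_0 = 23/1
  p_1/q_1 = 24/1
  p_2/q_2 = 263/11
  p_3/q_3 = 287/12
  p_4/q_4 = 13465/563
q_3 = 12 ≤ 21 < 563 = q_4, so the answer is 287/12.

287/12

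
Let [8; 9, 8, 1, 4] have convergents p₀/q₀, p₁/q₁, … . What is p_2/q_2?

592/73

Using pₖ = aₖpₖ₋₁ + pₖ₋₂, qₖ = aₖqₖ₋₁ + qₖ₋₂ (with p₋₁=1, p₋₂=0, q₋₁=0, q₋₂=1):
  k=0: a=8, p=8, q=1
  k=1: a=9, p=73, q=9
  k=2: a=8, p=592, q=73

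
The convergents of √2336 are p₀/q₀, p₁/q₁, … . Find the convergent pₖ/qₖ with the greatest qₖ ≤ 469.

13968/289

√2336 = [48; 3, 96, …] (period length 2).
Convergents:
  p_0/q_0 = 48/1
  p_1/q_1 = 145/3
  p_2/q_2 = 13968/289
  p_3/q_3 = 42049/870
q_2 = 289 ≤ 469 < 870 = q_3, so the answer is 13968/289.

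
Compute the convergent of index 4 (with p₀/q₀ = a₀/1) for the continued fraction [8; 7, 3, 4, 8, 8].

Using pₖ = aₖpₖ₋₁ + pₖ₋₂, qₖ = aₖqₖ₋₁ + qₖ₋₂ (with p₋₁=1, p₋₂=0, q₋₁=0, q₋₂=1):
  k=0: a=8, p=8, q=1
  k=1: a=7, p=57, q=7
  k=2: a=3, p=179, q=22
  k=3: a=4, p=773, q=95
  k=4: a=8, p=6363, q=782

6363/782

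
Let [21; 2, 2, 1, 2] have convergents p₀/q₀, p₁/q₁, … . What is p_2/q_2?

107/5

Using pₖ = aₖpₖ₋₁ + pₖ₋₂, qₖ = aₖqₖ₋₁ + qₖ₋₂ (with p₋₁=1, p₋₂=0, q₋₁=0, q₋₂=1):
  k=0: a=21, p=21, q=1
  k=1: a=2, p=43, q=2
  k=2: a=2, p=107, q=5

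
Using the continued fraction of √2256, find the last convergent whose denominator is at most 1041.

18049/380

√2256 = [47; 2, 94, …] (period length 2).
Convergents:
  p_0/q_0 = 47/1
  p_1/q_1 = 95/2
  p_2/q_2 = 8977/189
  p_3/q_3 = 18049/380
  p_4/q_4 = 1705583/35909
q_3 = 380 ≤ 1041 < 35909 = q_4, so the answer is 18049/380.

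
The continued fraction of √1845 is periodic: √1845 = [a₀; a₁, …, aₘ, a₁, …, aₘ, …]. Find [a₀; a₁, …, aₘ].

a₀ = ⌊√1845⌋ = 42.
With m₀=0, d₀=1 and mₖ₊₁ = dₖaₖ − mₖ, dₖ₊₁ = (n − mₖ₊₁²)/dₖ, aₖ₊₁ = ⌊(a₀+mₖ₊₁)/dₖ₊₁⌋:
  k=1: m=42, d=81, a=1
  k=2: m=39, d=4, a=20
  k=3: m=41, d=41, a=2
  k=4: m=41, d=4, a=20
  k=5: m=39, d=81, a=1
  k=6: m=42, d=1, a=84
d=1 and a=2a₀=84 at k=6, so the next step gives (m, d) = (42, 81) again — its k=1 value — and the period has length 6.

[42; 1, 20, 2, 20, 1, 84]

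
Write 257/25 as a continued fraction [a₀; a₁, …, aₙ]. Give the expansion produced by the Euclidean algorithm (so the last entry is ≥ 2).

[10; 3, 1, 1, 3]

257 = 10*25 + 7
25 = 3*7 + 4
7 = 1*4 + 3
4 = 1*3 + 1
3 = 3*1 + 0  (stop)
So 257/25 = [10; 3, 1, 1, 3].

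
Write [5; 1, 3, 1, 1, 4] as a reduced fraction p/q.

Fold from the inside: start with 4/1.
  1 + 1/4 = 5/4
  1 + 4/5 = 9/5
  3 + 5/9 = 32/9
  1 + 9/32 = 41/32
  5 + 32/41 = 237/41

237/41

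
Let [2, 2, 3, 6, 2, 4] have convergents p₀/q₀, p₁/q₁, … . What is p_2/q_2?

17/7

Using pₖ = aₖpₖ₋₁ + pₖ₋₂, qₖ = aₖqₖ₋₁ + qₖ₋₂ (with p₋₁=1, p₋₂=0, q₋₁=0, q₋₂=1):
  k=0: a=2, p=2, q=1
  k=1: a=2, p=5, q=2
  k=2: a=3, p=17, q=7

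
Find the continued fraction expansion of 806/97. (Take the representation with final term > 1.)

806 = 8·97 + 30
97 = 3·30 + 7
30 = 4·7 + 2
7 = 3·2 + 1
2 = 2·1 + 0  (stop)
So 806/97 = [8; 3, 4, 3, 2].

[8; 3, 4, 3, 2]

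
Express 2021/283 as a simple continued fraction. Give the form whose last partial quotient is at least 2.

2021 = 7*283 + 40
283 = 7*40 + 3
40 = 13*3 + 1
3 = 3*1 + 0  (stop)
So 2021/283 = [7; 7, 13, 3].

[7; 7, 13, 3]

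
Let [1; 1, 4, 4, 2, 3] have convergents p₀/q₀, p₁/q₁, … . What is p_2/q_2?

9/5

Using pₖ = aₖpₖ₋₁ + pₖ₋₂, qₖ = aₖqₖ₋₁ + qₖ₋₂ (with p₋₁=1, p₋₂=0, q₋₁=0, q₋₂=1):
  k=0: a=1, p=1, q=1
  k=1: a=1, p=2, q=1
  k=2: a=4, p=9, q=5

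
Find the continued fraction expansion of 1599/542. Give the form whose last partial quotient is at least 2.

[2; 1, 19, 13, 2]

1599 = 2·542 + 515
542 = 1·515 + 27
515 = 19·27 + 2
27 = 13·2 + 1
2 = 2·1 + 0  (stop)
So 1599/542 = [2; 1, 19, 13, 2].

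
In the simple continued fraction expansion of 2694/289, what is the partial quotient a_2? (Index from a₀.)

2694 = 9·289 + 93   →  a_0 = 9
289 = 3·93 + 10   →  a_1 = 3
93 = 9·10 + 3   →  a_2 = 9

9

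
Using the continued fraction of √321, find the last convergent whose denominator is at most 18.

√321 = [17; 1, 10, 1, 34, …] (period length 4).
Convergents:
  p_0/q_0 = 17/1
  p_1/q_1 = 18/1
  p_2/q_2 = 197/11
  p_3/q_3 = 215/12
  p_4/q_4 = 7507/419
q_3 = 12 ≤ 18 < 419 = q_4, so the answer is 215/12.

215/12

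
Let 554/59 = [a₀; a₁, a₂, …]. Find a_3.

554 = 9·59 + 23   →  a_0 = 9
59 = 2·23 + 13   →  a_1 = 2
23 = 1·13 + 10   →  a_2 = 1
13 = 1·10 + 3   →  a_3 = 1

1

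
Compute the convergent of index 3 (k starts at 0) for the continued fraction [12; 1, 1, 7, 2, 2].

188/15

Using pₖ = aₖpₖ₋₁ + pₖ₋₂, qₖ = aₖqₖ₋₁ + qₖ₋₂ (with p₋₁=1, p₋₂=0, q₋₁=0, q₋₂=1):
  k=0: a=12, p=12, q=1
  k=1: a=1, p=13, q=1
  k=2: a=1, p=25, q=2
  k=3: a=7, p=188, q=15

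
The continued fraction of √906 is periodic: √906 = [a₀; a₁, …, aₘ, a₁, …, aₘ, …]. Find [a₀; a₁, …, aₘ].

a₀ = ⌊√906⌋ = 30.
With m₀=0, d₀=1 and mₖ₊₁ = dₖaₖ − mₖ, dₖ₊₁ = (n − mₖ₊₁²)/dₖ, aₖ₊₁ = ⌊(a₀+mₖ₊₁)/dₖ₊₁⌋:
  k=1: m=30, d=6, a=10
  k=2: m=30, d=1, a=60
d=1 and a=2a₀=60 at k=2, so the next step gives (m, d) = (30, 6) again — its k=1 value — and the period has length 2.

[30; 10, 60]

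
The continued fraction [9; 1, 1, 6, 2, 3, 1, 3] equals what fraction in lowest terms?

Using pₖ = aₖpₖ₋₁ + pₖ₋₂ and qₖ = aₖqₖ₋₁ + qₖ₋₂:
  k=0: a=9, p=9, q=1
  k=1: a=1, p=10, q=1
  k=2: a=1, p=19, q=2
  k=3: a=6, p=124, q=13
  k=4: a=2, p=267, q=28
  k=5: a=3, p=925, q=97
  k=6: a=1, p=1192, q=125
  k=7: a=3, p=4501, q=472

4501/472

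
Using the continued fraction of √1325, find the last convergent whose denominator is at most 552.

√1325 = [36; 2, 2, 72, …] (period length 3).
Convergents:
  p_0/q_0 = 36/1
  p_1/q_1 = 73/2
  p_2/q_2 = 182/5
  p_3/q_3 = 13177/362
  p_4/q_4 = 26536/729
q_3 = 362 ≤ 552 < 729 = q_4, so the answer is 13177/362.

13177/362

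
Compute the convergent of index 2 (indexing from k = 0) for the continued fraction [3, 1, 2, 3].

Using pₖ = aₖpₖ₋₁ + pₖ₋₂, qₖ = aₖqₖ₋₁ + qₖ₋₂ (with p₋₁=1, p₋₂=0, q₋₁=0, q₋₂=1):
  k=0: a=3, p=3, q=1
  k=1: a=1, p=4, q=1
  k=2: a=2, p=11, q=3

11/3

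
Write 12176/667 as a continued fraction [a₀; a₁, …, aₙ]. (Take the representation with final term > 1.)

12176 = 18*667 + 170
667 = 3*170 + 157
170 = 1*157 + 13
157 = 12*13 + 1
13 = 13*1 + 0  (stop)
So 12176/667 = [18; 3, 1, 12, 13].

[18; 3, 1, 12, 13]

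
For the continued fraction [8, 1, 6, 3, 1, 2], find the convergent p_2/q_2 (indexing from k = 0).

62/7

Using pₖ = aₖpₖ₋₁ + pₖ₋₂, qₖ = aₖqₖ₋₁ + qₖ₋₂ (with p₋₁=1, p₋₂=0, q₋₁=0, q₋₂=1):
  k=0: a=8, p=8, q=1
  k=1: a=1, p=9, q=1
  k=2: a=6, p=62, q=7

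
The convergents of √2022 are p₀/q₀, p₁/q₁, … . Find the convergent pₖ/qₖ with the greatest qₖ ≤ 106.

√2022 = [44; 1, 28, 1, 88, …] (period length 4).
Convergents:
  p_0/q_0 = 44/1
  p_1/q_1 = 45/1
  p_2/q_2 = 1304/29
  p_3/q_3 = 1349/30
  p_4/q_4 = 120016/2669
q_3 = 30 ≤ 106 < 2669 = q_4, so the answer is 1349/30.

1349/30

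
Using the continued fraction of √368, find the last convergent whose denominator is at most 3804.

√368 = [19; 5, 2, 5, 38, …] (period length 4).
Convergents:
  p_0/q_0 = 19/1
  p_1/q_1 = 96/5
  p_2/q_2 = 211/11
  p_3/q_3 = 1151/60
  p_4/q_4 = 43949/2291
  p_5/q_5 = 220896/11515
q_4 = 2291 ≤ 3804 < 11515 = q_5, so the answer is 43949/2291.

43949/2291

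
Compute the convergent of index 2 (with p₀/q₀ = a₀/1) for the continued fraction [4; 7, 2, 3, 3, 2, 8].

62/15

Using pₖ = aₖpₖ₋₁ + pₖ₋₂, qₖ = aₖqₖ₋₁ + qₖ₋₂ (with p₋₁=1, p₋₂=0, q₋₁=0, q₋₂=1):
  k=0: a=4, p=4, q=1
  k=1: a=7, p=29, q=7
  k=2: a=2, p=62, q=15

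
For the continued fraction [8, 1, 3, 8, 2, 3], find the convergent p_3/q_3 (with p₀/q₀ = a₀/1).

Using pₖ = aₖpₖ₋₁ + pₖ₋₂, qₖ = aₖqₖ₋₁ + qₖ₋₂ (with p₋₁=1, p₋₂=0, q₋₁=0, q₋₂=1):
  k=0: a=8, p=8, q=1
  k=1: a=1, p=9, q=1
  k=2: a=3, p=35, q=4
  k=3: a=8, p=289, q=33

289/33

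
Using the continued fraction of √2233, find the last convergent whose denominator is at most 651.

10207/216

√2233 = [47; 3, 1, 12, 1, 3, 94, …] (period length 6).
Convergents:
  p_0/q_0 = 47/1
  p_1/q_1 = 142/3
  p_2/q_2 = 189/4
  p_3/q_3 = 2410/51
  p_4/q_4 = 2599/55
  p_5/q_5 = 10207/216
  p_6/q_6 = 962057/20359
q_5 = 216 ≤ 651 < 20359 = q_6, so the answer is 10207/216.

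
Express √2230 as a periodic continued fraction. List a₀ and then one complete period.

a₀ = ⌊√2230⌋ = 47.
With m₀=0, d₀=1 and mₖ₊₁ = dₖaₖ − mₖ, dₖ₊₁ = (n − mₖ₊₁²)/dₖ, aₖ₊₁ = ⌊(a₀+mₖ₊₁)/dₖ₊₁⌋:
  k=1: m=47, d=21, a=4
  k=2: m=37, d=41, a=2
  k=3: m=45, d=5, a=18
  k=4: m=45, d=41, a=2
  k=5: m=37, d=21, a=4
  k=6: m=47, d=1, a=94
d=1 and a=2a₀=94 at k=6, so the next step gives (m, d) = (47, 21) again — its k=1 value — and the period has length 6.

[47; 4, 2, 18, 2, 4, 94]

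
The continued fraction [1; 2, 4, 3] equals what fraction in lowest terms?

Fold from the inside: start with 3/1.
  4 + 1/3 = 13/3
  2 + 3/13 = 29/13
  1 + 13/29 = 42/29

42/29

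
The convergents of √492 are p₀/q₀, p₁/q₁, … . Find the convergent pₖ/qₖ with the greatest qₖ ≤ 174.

2817/127

√492 = [22; 5, 1, 1, 10, 1, 1, 5, 44, …] (period length 8).
Convergents:
  p_0/q_0 = 22/1
  p_1/q_1 = 111/5
  p_2/q_2 = 133/6
  p_3/q_3 = 244/11
  p_4/q_4 = 2573/116
  p_5/q_5 = 2817/127
  p_6/q_6 = 5390/243
q_5 = 127 ≤ 174 < 243 = q_6, so the answer is 2817/127.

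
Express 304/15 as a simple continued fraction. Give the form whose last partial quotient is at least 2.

[20; 3, 1, 3]

304 = 20*15 + 4
15 = 3*4 + 3
4 = 1*3 + 1
3 = 3*1 + 0  (stop)
So 304/15 = [20; 3, 1, 3].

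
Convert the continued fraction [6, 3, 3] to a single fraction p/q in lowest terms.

63/10

Fold from the inside: start with 3/1.
  3 + 1/3 = 10/3
  6 + 3/10 = 63/10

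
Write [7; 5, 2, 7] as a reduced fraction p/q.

Using pₖ = aₖpₖ₋₁ + pₖ₋₂ and qₖ = aₖqₖ₋₁ + qₖ₋₂:
  k=0: a=7, p=7, q=1
  k=1: a=5, p=36, q=5
  k=2: a=2, p=79, q=11
  k=3: a=7, p=589, q=82

589/82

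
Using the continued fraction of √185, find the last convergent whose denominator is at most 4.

√185 = [13; 1, 1, 1, 1, 26, …] (period length 5).
Convergents:
  p_0/q_0 = 13/1
  p_1/q_1 = 14/1
  p_2/q_2 = 27/2
  p_3/q_3 = 41/3
  p_4/q_4 = 68/5
q_3 = 3 ≤ 4 < 5 = q_4, so the answer is 41/3.

41/3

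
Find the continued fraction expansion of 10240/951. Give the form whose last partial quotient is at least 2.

10240 = 10*951 + 730
951 = 1*730 + 221
730 = 3*221 + 67
221 = 3*67 + 20
67 = 3*20 + 7
20 = 2*7 + 6
7 = 1*6 + 1
6 = 6*1 + 0  (stop)
So 10240/951 = [10; 1, 3, 3, 3, 2, 1, 6].

[10; 1, 3, 3, 3, 2, 1, 6]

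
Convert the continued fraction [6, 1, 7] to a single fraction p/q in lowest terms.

Fold from the inside: start with 7/1.
  1 + 1/7 = 8/7
  6 + 7/8 = 55/8

55/8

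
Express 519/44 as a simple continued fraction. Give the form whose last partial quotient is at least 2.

[11; 1, 3, 1, 8]

519 = 11×44 + 35
44 = 1×35 + 9
35 = 3×9 + 8
9 = 1×8 + 1
8 = 8×1 + 0  (stop)
So 519/44 = [11; 1, 3, 1, 8].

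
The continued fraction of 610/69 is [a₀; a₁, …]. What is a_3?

3

610 = 8·69 + 58   →  a_0 = 8
69 = 1·58 + 11   →  a_1 = 1
58 = 5·11 + 3   →  a_2 = 5
11 = 3·3 + 2   →  a_3 = 3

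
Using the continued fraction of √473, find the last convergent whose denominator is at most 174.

3719/171

√473 = [21; 1, 2, 1, 42, …] (period length 4).
Convergents:
  p_0/q_0 = 21/1
  p_1/q_1 = 22/1
  p_2/q_2 = 65/3
  p_3/q_3 = 87/4
  p_4/q_4 = 3719/171
  p_5/q_5 = 3806/175
q_4 = 171 ≤ 174 < 175 = q_5, so the answer is 3719/171.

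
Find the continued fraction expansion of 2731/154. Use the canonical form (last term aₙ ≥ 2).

2731 = 17·154 + 113
154 = 1·113 + 41
113 = 2·41 + 31
41 = 1·31 + 10
31 = 3·10 + 1
10 = 10·1 + 0  (stop)
So 2731/154 = [17; 1, 2, 1, 3, 10].

[17; 1, 2, 1, 3, 10]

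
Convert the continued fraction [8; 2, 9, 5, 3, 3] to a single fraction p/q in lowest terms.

8703/1027

Using pₖ = aₖpₖ₋₁ + pₖ₋₂ and qₖ = aₖqₖ₋₁ + qₖ₋₂:
  k=0: a=8, p=8, q=1
  k=1: a=2, p=17, q=2
  k=2: a=9, p=161, q=19
  k=3: a=5, p=822, q=97
  k=4: a=3, p=2627, q=310
  k=5: a=3, p=8703, q=1027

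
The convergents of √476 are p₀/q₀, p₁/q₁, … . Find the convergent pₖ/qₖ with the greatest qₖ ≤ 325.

5258/241

√476 = [21; 1, 4, 2, 10, 2, 4, 1, 42, …] (period length 8).
Convergents:
  p_0/q_0 = 21/1
  p_1/q_1 = 22/1
  p_2/q_2 = 109/5
  p_3/q_3 = 240/11
  p_4/q_4 = 2509/115
  p_5/q_5 = 5258/241
  p_6/q_6 = 23541/1079
q_5 = 241 ≤ 325 < 1079 = q_6, so the answer is 5258/241.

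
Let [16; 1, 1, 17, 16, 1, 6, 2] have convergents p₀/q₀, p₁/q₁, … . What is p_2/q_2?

33/2

Using pₖ = aₖpₖ₋₁ + pₖ₋₂, qₖ = aₖqₖ₋₁ + qₖ₋₂ (with p₋₁=1, p₋₂=0, q₋₁=0, q₋₂=1):
  k=0: a=16, p=16, q=1
  k=1: a=1, p=17, q=1
  k=2: a=1, p=33, q=2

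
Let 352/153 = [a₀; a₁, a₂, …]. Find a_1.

352 = 2·153 + 46   →  a_0 = 2
153 = 3·46 + 15   →  a_1 = 3

3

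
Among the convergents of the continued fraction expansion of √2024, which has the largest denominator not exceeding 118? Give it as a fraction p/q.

√2024 = [44; 1, 88, …] (period length 2).
Convergents:
  p_0/q_0 = 44/1
  p_1/q_1 = 45/1
  p_2/q_2 = 4004/89
  p_3/q_3 = 4049/90
  p_4/q_4 = 360316/8009
q_3 = 90 ≤ 118 < 8009 = q_4, so the answer is 4049/90.

4049/90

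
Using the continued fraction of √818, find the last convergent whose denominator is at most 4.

86/3

√818 = [28; 1, 1, 1, 1, 56, …] (period length 5).
Convergents:
  p_0/q_0 = 28/1
  p_1/q_1 = 29/1
  p_2/q_2 = 57/2
  p_3/q_3 = 86/3
  p_4/q_4 = 143/5
q_3 = 3 ≤ 4 < 5 = q_4, so the answer is 86/3.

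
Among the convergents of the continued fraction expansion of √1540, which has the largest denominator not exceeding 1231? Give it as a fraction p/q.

23271/593

√1540 = [39; 4, 8, 2, 8, 4, 78, …] (period length 6).
Convergents:
  p_0/q_0 = 39/1
  p_1/q_1 = 157/4
  p_2/q_2 = 1295/33
  p_3/q_3 = 2747/70
  p_4/q_4 = 23271/593
  p_5/q_5 = 95831/2442
q_4 = 593 ≤ 1231 < 2442 = q_5, so the answer is 23271/593.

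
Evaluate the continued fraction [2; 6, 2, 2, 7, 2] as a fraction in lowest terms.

1091/506

Fold from the inside: start with 2/1.
  7 + 1/2 = 15/2
  2 + 2/15 = 32/15
  2 + 15/32 = 79/32
  6 + 32/79 = 506/79
  2 + 79/506 = 1091/506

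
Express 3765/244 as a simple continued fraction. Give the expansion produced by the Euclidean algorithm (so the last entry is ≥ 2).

3765 = 15·244 + 105
244 = 2·105 + 34
105 = 3·34 + 3
34 = 11·3 + 1
3 = 3·1 + 0  (stop)
So 3765/244 = [15; 2, 3, 11, 3].

[15; 2, 3, 11, 3]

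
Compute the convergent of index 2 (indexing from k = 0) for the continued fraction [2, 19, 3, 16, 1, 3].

Using pₖ = aₖpₖ₋₁ + pₖ₋₂, qₖ = aₖqₖ₋₁ + qₖ₋₂ (with p₋₁=1, p₋₂=0, q₋₁=0, q₋₂=1):
  k=0: a=2, p=2, q=1
  k=1: a=19, p=39, q=19
  k=2: a=3, p=119, q=58

119/58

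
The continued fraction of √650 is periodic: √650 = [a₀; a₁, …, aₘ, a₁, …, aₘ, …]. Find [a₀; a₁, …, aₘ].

[25; 2, 50]

a₀ = ⌊√650⌋ = 25.
With m₀=0, d₀=1 and mₖ₊₁ = dₖaₖ − mₖ, dₖ₊₁ = (n − mₖ₊₁²)/dₖ, aₖ₊₁ = ⌊(a₀+mₖ₊₁)/dₖ₊₁⌋:
  k=1: m=25, d=25, a=2
  k=2: m=25, d=1, a=50
d=1 and a=2a₀=50 at k=2, so the next step gives (m, d) = (25, 25) again — its k=1 value — and the period has length 2.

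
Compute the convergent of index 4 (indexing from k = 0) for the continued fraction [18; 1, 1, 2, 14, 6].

Using pₖ = aₖpₖ₋₁ + pₖ₋₂, qₖ = aₖqₖ₋₁ + qₖ₋₂ (with p₋₁=1, p₋₂=0, q₋₁=0, q₋₂=1):
  k=0: a=18, p=18, q=1
  k=1: a=1, p=19, q=1
  k=2: a=1, p=37, q=2
  k=3: a=2, p=93, q=5
  k=4: a=14, p=1339, q=72

1339/72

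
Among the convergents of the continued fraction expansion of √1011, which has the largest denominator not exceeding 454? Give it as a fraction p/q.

8426/265

√1011 = [31; 1, 3, 1, 9, 1, 3, 1, 62, …] (period length 8).
Convergents:
  p_0/q_0 = 31/1
  p_1/q_1 = 32/1
  p_2/q_2 = 127/4
  p_3/q_3 = 159/5
  p_4/q_4 = 1558/49
  p_5/q_5 = 1717/54
  p_6/q_6 = 6709/211
  p_7/q_7 = 8426/265
  p_8/q_8 = 529121/16641
q_7 = 265 ≤ 454 < 16641 = q_8, so the answer is 8426/265.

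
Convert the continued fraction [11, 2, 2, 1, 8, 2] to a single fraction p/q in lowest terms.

1474/129

Using pₖ = aₖpₖ₋₁ + pₖ₋₂ and qₖ = aₖqₖ₋₁ + qₖ₋₂:
  k=0: a=11, p=11, q=1
  k=1: a=2, p=23, q=2
  k=2: a=2, p=57, q=5
  k=3: a=1, p=80, q=7
  k=4: a=8, p=697, q=61
  k=5: a=2, p=1474, q=129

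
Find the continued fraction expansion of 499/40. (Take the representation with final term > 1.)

[12; 2, 9, 2]

499 = 12·40 + 19
40 = 2·19 + 2
19 = 9·2 + 1
2 = 2·1 + 0  (stop)
So 499/40 = [12; 2, 9, 2].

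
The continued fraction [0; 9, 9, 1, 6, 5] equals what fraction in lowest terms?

355/3231

Fold from the inside: start with 5/1.
  6 + 1/5 = 31/5
  1 + 5/31 = 36/31
  9 + 31/36 = 355/36
  9 + 36/355 = 3231/355
  0 + 355/3231 = 355/3231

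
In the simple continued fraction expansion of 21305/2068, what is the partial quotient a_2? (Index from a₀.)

21305 = 10·2068 + 625   →  a_0 = 10
2068 = 3·625 + 193   →  a_1 = 3
625 = 3·193 + 46   →  a_2 = 3

3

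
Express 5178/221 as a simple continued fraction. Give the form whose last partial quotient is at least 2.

[23; 2, 3, 15, 2]

5178 = 23×221 + 95
221 = 2×95 + 31
95 = 3×31 + 2
31 = 15×2 + 1
2 = 2×1 + 0  (stop)
So 5178/221 = [23; 2, 3, 15, 2].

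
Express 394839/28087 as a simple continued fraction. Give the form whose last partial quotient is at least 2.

394839 = 14*28087 + 1621
28087 = 17*1621 + 530
1621 = 3*530 + 31
530 = 17*31 + 3
31 = 10*3 + 1
3 = 3*1 + 0  (stop)
So 394839/28087 = [14; 17, 3, 17, 10, 3].

[14; 17, 3, 17, 10, 3]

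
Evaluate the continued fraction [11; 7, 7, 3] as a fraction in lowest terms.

1749/157

Using pₖ = aₖpₖ₋₁ + pₖ₋₂ and qₖ = aₖqₖ₋₁ + qₖ₋₂:
  k=0: a=11, p=11, q=1
  k=1: a=7, p=78, q=7
  k=2: a=7, p=557, q=50
  k=3: a=3, p=1749, q=157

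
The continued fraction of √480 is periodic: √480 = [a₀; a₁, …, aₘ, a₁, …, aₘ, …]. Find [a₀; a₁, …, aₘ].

a₀ = ⌊√480⌋ = 21.
With m₀=0, d₀=1 and mₖ₊₁ = dₖaₖ − mₖ, dₖ₊₁ = (n − mₖ₊₁²)/dₖ, aₖ₊₁ = ⌊(a₀+mₖ₊₁)/dₖ₊₁⌋:
  k=1: m=21, d=39, a=1
  k=2: m=18, d=4, a=9
  k=3: m=18, d=39, a=1
  k=4: m=21, d=1, a=42
d=1 and a=2a₀=42 at k=4, so the next step gives (m, d) = (21, 39) again — its k=1 value — and the period has length 4.

[21; 1, 9, 1, 42]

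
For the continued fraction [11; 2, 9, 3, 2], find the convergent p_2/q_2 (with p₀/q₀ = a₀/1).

218/19

Using pₖ = aₖpₖ₋₁ + pₖ₋₂, qₖ = aₖqₖ₋₁ + qₖ₋₂ (with p₋₁=1, p₋₂=0, q₋₁=0, q₋₂=1):
  k=0: a=11, p=11, q=1
  k=1: a=2, p=23, q=2
  k=2: a=9, p=218, q=19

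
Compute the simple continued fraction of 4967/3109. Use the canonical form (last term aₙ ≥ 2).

4967 = 1*3109 + 1858
3109 = 1*1858 + 1251
1858 = 1*1251 + 607
1251 = 2*607 + 37
607 = 16*37 + 15
37 = 2*15 + 7
15 = 2*7 + 1
7 = 7*1 + 0  (stop)
So 4967/3109 = [1; 1, 1, 2, 16, 2, 2, 7].

[1; 1, 1, 2, 16, 2, 2, 7]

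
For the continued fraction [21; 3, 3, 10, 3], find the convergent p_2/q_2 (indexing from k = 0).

Using pₖ = aₖpₖ₋₁ + pₖ₋₂, qₖ = aₖqₖ₋₁ + qₖ₋₂ (with p₋₁=1, p₋₂=0, q₋₁=0, q₋₂=1):
  k=0: a=21, p=21, q=1
  k=1: a=3, p=64, q=3
  k=2: a=3, p=213, q=10

213/10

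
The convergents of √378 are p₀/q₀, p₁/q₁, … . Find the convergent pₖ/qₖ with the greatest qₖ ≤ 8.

136/7

√378 = [19; 2, 3, 1, 4, 1, 3, 2, 38, …] (period length 8).
Convergents:
  p_0/q_0 = 19/1
  p_1/q_1 = 39/2
  p_2/q_2 = 136/7
  p_3/q_3 = 175/9
q_2 = 7 ≤ 8 < 9 = q_3, so the answer is 136/7.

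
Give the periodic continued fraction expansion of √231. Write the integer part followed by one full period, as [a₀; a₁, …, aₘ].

[15; 5, 30]

a₀ = ⌊√231⌋ = 15.
With m₀=0, d₀=1 and mₖ₊₁ = dₖaₖ − mₖ, dₖ₊₁ = (n − mₖ₊₁²)/dₖ, aₖ₊₁ = ⌊(a₀+mₖ₊₁)/dₖ₊₁⌋:
  k=1: m=15, d=6, a=5
  k=2: m=15, d=1, a=30
d=1 and a=2a₀=30 at k=2, so the next step gives (m, d) = (15, 6) again — its k=1 value — and the period has length 2.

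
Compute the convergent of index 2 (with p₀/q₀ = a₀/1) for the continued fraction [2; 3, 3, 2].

23/10

Using pₖ = aₖpₖ₋₁ + pₖ₋₂, qₖ = aₖqₖ₋₁ + qₖ₋₂ (with p₋₁=1, p₋₂=0, q₋₁=0, q₋₂=1):
  k=0: a=2, p=2, q=1
  k=1: a=3, p=7, q=3
  k=2: a=3, p=23, q=10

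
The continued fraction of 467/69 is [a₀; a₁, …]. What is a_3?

3

467 = 6·69 + 53   →  a_0 = 6
69 = 1·53 + 16   →  a_1 = 1
53 = 3·16 + 5   →  a_2 = 3
16 = 3·5 + 1   →  a_3 = 3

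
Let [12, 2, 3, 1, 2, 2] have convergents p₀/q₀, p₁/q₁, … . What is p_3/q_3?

Using pₖ = aₖpₖ₋₁ + pₖ₋₂, qₖ = aₖqₖ₋₁ + qₖ₋₂ (with p₋₁=1, p₋₂=0, q₋₁=0, q₋₂=1):
  k=0: a=12, p=12, q=1
  k=1: a=2, p=25, q=2
  k=2: a=3, p=87, q=7
  k=3: a=1, p=112, q=9

112/9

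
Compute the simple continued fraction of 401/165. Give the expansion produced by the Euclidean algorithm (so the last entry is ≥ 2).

401 = 2*165 + 71
165 = 2*71 + 23
71 = 3*23 + 2
23 = 11*2 + 1
2 = 2*1 + 0  (stop)
So 401/165 = [2; 2, 3, 11, 2].

[2; 2, 3, 11, 2]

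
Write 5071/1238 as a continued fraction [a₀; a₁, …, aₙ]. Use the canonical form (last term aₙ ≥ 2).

5071 = 4*1238 + 119
1238 = 10*119 + 48
119 = 2*48 + 23
48 = 2*23 + 2
23 = 11*2 + 1
2 = 2*1 + 0  (stop)
So 5071/1238 = [4; 10, 2, 2, 11, 2].

[4; 10, 2, 2, 11, 2]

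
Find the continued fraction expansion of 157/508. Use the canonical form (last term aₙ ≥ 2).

[0; 3, 4, 4, 9]

157 = 0×508 + 157
508 = 3×157 + 37
157 = 4×37 + 9
37 = 4×9 + 1
9 = 9×1 + 0  (stop)
So 157/508 = [0; 3, 4, 4, 9].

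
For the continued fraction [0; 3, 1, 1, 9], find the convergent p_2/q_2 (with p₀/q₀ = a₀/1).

Using pₖ = aₖpₖ₋₁ + pₖ₋₂, qₖ = aₖqₖ₋₁ + qₖ₋₂ (with p₋₁=1, p₋₂=0, q₋₁=0, q₋₂=1):
  k=0: a=0, p=0, q=1
  k=1: a=3, p=1, q=3
  k=2: a=1, p=1, q=4

1/4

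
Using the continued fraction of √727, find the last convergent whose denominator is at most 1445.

38557/1430

√727 = [26; 1, 25, 1, 52, …] (period length 4).
Convergents:
  p_0/q_0 = 26/1
  p_1/q_1 = 27/1
  p_2/q_2 = 701/26
  p_3/q_3 = 728/27
  p_4/q_4 = 38557/1430
  p_5/q_5 = 39285/1457
q_4 = 1430 ≤ 1445 < 1457 = q_5, so the answer is 38557/1430.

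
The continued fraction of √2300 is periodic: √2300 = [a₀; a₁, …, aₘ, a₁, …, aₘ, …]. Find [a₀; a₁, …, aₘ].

[47; 1, 22, 1, 94]

a₀ = ⌊√2300⌋ = 47.
With m₀=0, d₀=1 and mₖ₊₁ = dₖaₖ − mₖ, dₖ₊₁ = (n − mₖ₊₁²)/dₖ, aₖ₊₁ = ⌊(a₀+mₖ₊₁)/dₖ₊₁⌋:
  k=1: m=47, d=91, a=1
  k=2: m=44, d=4, a=22
  k=3: m=44, d=91, a=1
  k=4: m=47, d=1, a=94
d=1 and a=2a₀=94 at k=4, so the next step gives (m, d) = (47, 91) again — its k=1 value — and the period has length 4.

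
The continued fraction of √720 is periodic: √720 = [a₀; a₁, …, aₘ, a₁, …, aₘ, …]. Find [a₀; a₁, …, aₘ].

a₀ = ⌊√720⌋ = 26.

[26; 1, 4, 1, 52]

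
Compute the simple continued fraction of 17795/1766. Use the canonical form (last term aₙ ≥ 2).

17795 = 10·1766 + 135
1766 = 13·135 + 11
135 = 12·11 + 3
11 = 3·3 + 2
3 = 1·2 + 1
2 = 2·1 + 0  (stop)
So 17795/1766 = [10; 13, 12, 3, 1, 2].

[10; 13, 12, 3, 1, 2]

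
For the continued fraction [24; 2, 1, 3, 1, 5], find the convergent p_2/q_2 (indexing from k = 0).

Using pₖ = aₖpₖ₋₁ + pₖ₋₂, qₖ = aₖqₖ₋₁ + qₖ₋₂ (with p₋₁=1, p₋₂=0, q₋₁=0, q₋₂=1):
  k=0: a=24, p=24, q=1
  k=1: a=2, p=49, q=2
  k=2: a=1, p=73, q=3

73/3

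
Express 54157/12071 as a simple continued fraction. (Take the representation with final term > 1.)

[4; 2, 18, 14, 7, 1, 2]

54157 = 4*12071 + 5873
12071 = 2*5873 + 325
5873 = 18*325 + 23
325 = 14*23 + 3
23 = 7*3 + 2
3 = 1*2 + 1
2 = 2*1 + 0  (stop)
So 54157/12071 = [4; 2, 18, 14, 7, 1, 2].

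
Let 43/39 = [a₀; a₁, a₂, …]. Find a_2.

1

43 = 1·39 + 4   →  a_0 = 1
39 = 9·4 + 3   →  a_1 = 9
4 = 1·3 + 1   →  a_2 = 1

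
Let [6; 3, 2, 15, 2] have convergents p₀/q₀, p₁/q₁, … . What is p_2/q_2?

44/7

Using pₖ = aₖpₖ₋₁ + pₖ₋₂, qₖ = aₖqₖ₋₁ + qₖ₋₂ (with p₋₁=1, p₋₂=0, q₋₁=0, q₋₂=1):
  k=0: a=6, p=6, q=1
  k=1: a=3, p=19, q=3
  k=2: a=2, p=44, q=7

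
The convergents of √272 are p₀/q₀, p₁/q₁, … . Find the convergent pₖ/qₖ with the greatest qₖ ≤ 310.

2177/132

√272 = [16; 2, 32, …] (period length 2).
Convergents:
  p_0/q_0 = 16/1
  p_1/q_1 = 33/2
  p_2/q_2 = 1072/65
  p_3/q_3 = 2177/132
  p_4/q_4 = 70736/4289
q_3 = 132 ≤ 310 < 4289 = q_4, so the answer is 2177/132.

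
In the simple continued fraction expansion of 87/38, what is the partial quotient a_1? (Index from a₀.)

87 = 2·38 + 11   →  a_0 = 2
38 = 3·11 + 5   →  a_1 = 3

3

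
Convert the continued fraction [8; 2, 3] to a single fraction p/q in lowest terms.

Fold from the inside: start with 3/1.
  2 + 1/3 = 7/3
  8 + 3/7 = 59/7

59/7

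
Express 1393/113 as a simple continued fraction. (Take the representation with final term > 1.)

[12; 3, 18, 2]

1393 = 12·113 + 37
113 = 3·37 + 2
37 = 18·2 + 1
2 = 2·1 + 0  (stop)
So 1393/113 = [12; 3, 18, 2].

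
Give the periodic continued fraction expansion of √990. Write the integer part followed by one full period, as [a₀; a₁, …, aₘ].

[31; 2, 6, 2, 62]

a₀ = ⌊√990⌋ = 31.
With m₀=0, d₀=1 and mₖ₊₁ = dₖaₖ − mₖ, dₖ₊₁ = (n − mₖ₊₁²)/dₖ, aₖ₊₁ = ⌊(a₀+mₖ₊₁)/dₖ₊₁⌋:
  k=1: m=31, d=29, a=2
  k=2: m=27, d=9, a=6
  k=3: m=27, d=29, a=2
  k=4: m=31, d=1, a=62
d=1 and a=2a₀=62 at k=4, so the next step gives (m, d) = (31, 29) again — its k=1 value — and the period has length 4.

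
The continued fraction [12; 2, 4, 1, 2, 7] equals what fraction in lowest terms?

Fold from the inside: start with 7/1.
  2 + 1/7 = 15/7
  1 + 7/15 = 22/15
  4 + 15/22 = 103/22
  2 + 22/103 = 228/103
  12 + 103/228 = 2839/228

2839/228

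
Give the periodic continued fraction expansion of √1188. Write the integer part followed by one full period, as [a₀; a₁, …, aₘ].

a₀ = ⌊√1188⌋ = 34.
With m₀=0, d₀=1 and mₖ₊₁ = dₖaₖ − mₖ, dₖ₊₁ = (n − mₖ₊₁²)/dₖ, aₖ₊₁ = ⌊(a₀+mₖ₊₁)/dₖ₊₁⌋:
  k=1: m=34, d=32, a=2
  k=2: m=30, d=9, a=7
  k=3: m=33, d=11, a=6
  k=4: m=33, d=9, a=7
  k=5: m=30, d=32, a=2
  k=6: m=34, d=1, a=68
d=1 and a=2a₀=68 at k=6, so the next step gives (m, d) = (34, 32) again — its k=1 value — and the period has length 6.

[34; 2, 7, 6, 7, 2, 68]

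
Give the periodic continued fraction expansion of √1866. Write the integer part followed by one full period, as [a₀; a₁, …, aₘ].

[43; 5, 14, 5, 86]

a₀ = ⌊√1866⌋ = 43.
With m₀=0, d₀=1 and mₖ₊₁ = dₖaₖ − mₖ, dₖ₊₁ = (n − mₖ₊₁²)/dₖ, aₖ₊₁ = ⌊(a₀+mₖ₊₁)/dₖ₊₁⌋:
  k=1: m=43, d=17, a=5
  k=2: m=42, d=6, a=14
  k=3: m=42, d=17, a=5
  k=4: m=43, d=1, a=86
d=1 and a=2a₀=86 at k=4, so the next step gives (m, d) = (43, 17) again — its k=1 value — and the period has length 4.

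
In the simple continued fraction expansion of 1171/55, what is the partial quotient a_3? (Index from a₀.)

3

1171 = 21·55 + 16   →  a_0 = 21
55 = 3·16 + 7   →  a_1 = 3
16 = 2·7 + 2   →  a_2 = 2
7 = 3·2 + 1   →  a_3 = 3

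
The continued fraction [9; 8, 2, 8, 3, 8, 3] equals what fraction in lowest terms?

106289/11657

Using pₖ = aₖpₖ₋₁ + pₖ₋₂ and qₖ = aₖqₖ₋₁ + qₖ₋₂:
  k=0: a=9, p=9, q=1
  k=1: a=8, p=73, q=8
  k=2: a=2, p=155, q=17
  k=3: a=8, p=1313, q=144
  k=4: a=3, p=4094, q=449
  k=5: a=8, p=34065, q=3736
  k=6: a=3, p=106289, q=11657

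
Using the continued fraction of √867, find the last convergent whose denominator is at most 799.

√867 = [29; 2, 4, 29, 4, 2, 58, …] (period length 6).
Convergents:
  p_0/q_0 = 29/1
  p_1/q_1 = 59/2
  p_2/q_2 = 265/9
  p_3/q_3 = 7744/263
  p_4/q_4 = 31241/1061
q_3 = 263 ≤ 799 < 1061 = q_4, so the answer is 7744/263.

7744/263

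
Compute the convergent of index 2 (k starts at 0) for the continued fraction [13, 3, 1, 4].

Using pₖ = aₖpₖ₋₁ + pₖ₋₂, qₖ = aₖqₖ₋₁ + qₖ₋₂ (with p₋₁=1, p₋₂=0, q₋₁=0, q₋₂=1):
  k=0: a=13, p=13, q=1
  k=1: a=3, p=40, q=3
  k=2: a=1, p=53, q=4

53/4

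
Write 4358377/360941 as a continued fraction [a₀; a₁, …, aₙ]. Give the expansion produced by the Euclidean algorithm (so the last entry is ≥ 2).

[12; 13, 3, 15, 3, 5, 3, 11]

4358377 = 12×360941 + 27085
360941 = 13×27085 + 8836
27085 = 3×8836 + 577
8836 = 15×577 + 181
577 = 3×181 + 34
181 = 5×34 + 11
34 = 3×11 + 1
11 = 11×1 + 0  (stop)
So 4358377/360941 = [12; 13, 3, 15, 3, 5, 3, 11].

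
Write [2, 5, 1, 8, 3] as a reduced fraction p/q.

358/165

Fold from the inside: start with 3/1.
  8 + 1/3 = 25/3
  1 + 3/25 = 28/25
  5 + 25/28 = 165/28
  2 + 28/165 = 358/165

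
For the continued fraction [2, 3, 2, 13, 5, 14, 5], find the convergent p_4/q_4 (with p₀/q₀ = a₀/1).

1091/477

Using pₖ = aₖpₖ₋₁ + pₖ₋₂, qₖ = aₖqₖ₋₁ + qₖ₋₂ (with p₋₁=1, p₋₂=0, q₋₁=0, q₋₂=1):
  k=0: a=2, p=2, q=1
  k=1: a=3, p=7, q=3
  k=2: a=2, p=16, q=7
  k=3: a=13, p=215, q=94
  k=4: a=5, p=1091, q=477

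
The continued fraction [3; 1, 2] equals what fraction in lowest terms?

11/3

Fold from the inside: start with 2/1.
  1 + 1/2 = 3/2
  3 + 2/3 = 11/3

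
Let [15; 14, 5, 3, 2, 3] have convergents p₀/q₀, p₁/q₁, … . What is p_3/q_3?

3421/227

Using pₖ = aₖpₖ₋₁ + pₖ₋₂, qₖ = aₖqₖ₋₁ + qₖ₋₂ (with p₋₁=1, p₋₂=0, q₋₁=0, q₋₂=1):
  k=0: a=15, p=15, q=1
  k=1: a=14, p=211, q=14
  k=2: a=5, p=1070, q=71
  k=3: a=3, p=3421, q=227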